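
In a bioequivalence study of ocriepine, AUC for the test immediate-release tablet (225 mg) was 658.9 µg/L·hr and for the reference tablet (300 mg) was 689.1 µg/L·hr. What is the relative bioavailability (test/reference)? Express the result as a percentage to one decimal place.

F_rel = (AUC_test/D_test) / (AUC_ref/D_ref)
      = (658.9/225) / (689.1/300)
      = 2.92844 / 2.297 = 1.2749 = 127.49%

F_rel = 127.5%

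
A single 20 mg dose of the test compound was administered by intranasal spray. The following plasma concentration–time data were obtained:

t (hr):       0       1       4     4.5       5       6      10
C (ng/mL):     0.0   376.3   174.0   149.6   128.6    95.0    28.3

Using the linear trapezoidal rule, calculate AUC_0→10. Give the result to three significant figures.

Trapezoidal AUC_0→10:
  [0→1]: (0.0+376.3)/2 × 1 = 188.15
  [1→4]: (376.3+174.0)/2 × 3 = 825.45
  [4→4.5]: (174.0+149.6)/2 × 0.5 = 80.9
  [4.5→5]: (149.6+128.6)/2 × 0.5 = 69.55
  [5→6]: (128.6+95.0)/2 × 1 = 111.8
  [6→10]: (95.0+28.3)/2 × 4 = 246.6
  Sum = 1522.45 ng/mL·hr

AUC = 1520 ng/mL·hr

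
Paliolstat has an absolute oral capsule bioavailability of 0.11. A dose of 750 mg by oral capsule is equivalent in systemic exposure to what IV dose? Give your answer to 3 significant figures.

D_iv = 82.5 mg

Systemic exposure from an extravascular dose = F × D_ev, so the equivalent IV dose is F × D_ev.
D_iv = F × D_ev = 0.11 × 750 = 82.5 mg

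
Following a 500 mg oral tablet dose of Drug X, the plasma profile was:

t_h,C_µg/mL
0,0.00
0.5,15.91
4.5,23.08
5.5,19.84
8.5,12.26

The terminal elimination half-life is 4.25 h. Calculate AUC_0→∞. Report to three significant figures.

AUC = 227 µg/mL·h

Trapezoidal AUC_0→8.5:
  [0→0.5]: (0.00+15.91)/2 × 0.5 = 3.9775
  [0.5→4.5]: (15.91+23.08)/2 × 4 = 77.98
  [4.5→5.5]: (23.08+19.84)/2 × 1 = 21.46
  [5.5→8.5]: (19.84+12.26)/2 × 3 = 48.15
  Sum = 151.5675 µg/mL·h
k_e = ln2 / t½ = 0.693147 / 4.25 = 0.1631 h^-1
Extrapolated tail: C_last / k_e = 12.26 / 0.1631 = 75.169
AUC_0→∞ = 151.5675 + 75.169 = 226.7365 µg/mL·h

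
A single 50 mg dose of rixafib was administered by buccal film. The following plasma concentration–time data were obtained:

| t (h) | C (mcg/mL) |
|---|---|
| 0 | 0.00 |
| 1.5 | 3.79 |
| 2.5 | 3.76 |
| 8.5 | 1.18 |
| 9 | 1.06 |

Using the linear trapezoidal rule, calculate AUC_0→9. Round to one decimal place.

Trapezoidal AUC_0→9:
  [0→1.5]: (0.00+3.79)/2 × 1.5 = 2.8425
  [1.5→2.5]: (3.79+3.76)/2 × 1 = 3.775
  [2.5→8.5]: (3.76+1.18)/2 × 6 = 14.82
  [8.5→9]: (1.18+1.06)/2 × 0.5 = 0.56
  Sum = 21.9975 mcg/mL·h

AUC = 22.0 mcg/mL·h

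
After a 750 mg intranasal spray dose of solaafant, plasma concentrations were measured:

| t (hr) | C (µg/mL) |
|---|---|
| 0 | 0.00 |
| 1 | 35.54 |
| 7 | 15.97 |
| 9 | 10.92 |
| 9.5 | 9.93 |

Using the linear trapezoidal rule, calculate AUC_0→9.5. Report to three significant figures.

Trapezoidal AUC_0→9.5:
  [0→1]: (0.00+35.54)/2 × 1 = 17.77
  [1→7]: (35.54+15.97)/2 × 6 = 154.53
  [7→9]: (15.97+10.92)/2 × 2 = 26.89
  [9→9.5]: (10.92+9.93)/2 × 0.5 = 5.2125
  Sum = 204.4025 µg/mL·hr

AUC = 204 µg/mL·hr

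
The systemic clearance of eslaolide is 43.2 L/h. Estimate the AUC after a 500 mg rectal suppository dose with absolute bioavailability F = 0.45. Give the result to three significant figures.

AUC = 5.21 mg/L·h

AUC_0→∞ = F × Dose / CL
        = 0.45 × 500 / 43.2 = 5.20833 mg/L·h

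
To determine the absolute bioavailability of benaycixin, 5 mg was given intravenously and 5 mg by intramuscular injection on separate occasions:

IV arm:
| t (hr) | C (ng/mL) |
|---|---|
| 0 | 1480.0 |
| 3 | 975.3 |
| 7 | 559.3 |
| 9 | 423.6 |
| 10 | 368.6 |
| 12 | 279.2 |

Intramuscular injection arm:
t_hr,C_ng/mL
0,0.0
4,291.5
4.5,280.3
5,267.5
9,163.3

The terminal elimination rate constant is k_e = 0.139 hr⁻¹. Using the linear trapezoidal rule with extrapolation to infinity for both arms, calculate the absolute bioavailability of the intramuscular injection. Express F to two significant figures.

F = 0.27

Trapezoidal AUC_0→12 (IV):
  [0→3]: (1480.0+975.3)/2 × 3 = 3682.95
  [3→7]: (975.3+559.3)/2 × 4 = 3069.2
  [7→9]: (559.3+423.6)/2 × 2 = 982.9
  [9→10]: (423.6+368.6)/2 × 1 = 396.1
  [10→12]: (368.6+279.2)/2 × 2 = 647.8
  Sum = 8778.95 ng/mL·hr
IV tail: 279.2/0.139 = 2008.633; AUC_iv,0→∞ = 8778.95 + 2008.633 = 10787.583 ng/mL·hr
Trapezoidal AUC_0→9 (intramuscular injection):
  [0→4]: (0.0+291.5)/2 × 4 = 583.0
  [4→4.5]: (291.5+280.3)/2 × 0.5 = 142.95
  [4.5→5]: (280.3+267.5)/2 × 0.5 = 136.95
  [5→9]: (267.5+163.3)/2 × 4 = 861.6
  Sum = 1724.5 ng/mL·hr
intramuscular injection tail: 163.3/0.139 = 1174.820; AUC_ev,0→∞ = 1724.5 + 1174.820 = 2899.32 ng/mL·hr
F = (AUC_ev/D_ev)/(AUC_iv/D_iv) = (2899.32/5)/(10787.583/5) = 579.864/2157.5166 = 0.2688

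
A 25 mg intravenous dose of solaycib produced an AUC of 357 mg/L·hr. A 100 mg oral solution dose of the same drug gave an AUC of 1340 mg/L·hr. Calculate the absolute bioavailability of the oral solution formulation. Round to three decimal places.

F = (AUC_ev / D_ev) / (AUC_iv / D_iv)
  = (1340/100) / (357/25)
  = 13.4 / 14.28 = 0.9384

F = 0.938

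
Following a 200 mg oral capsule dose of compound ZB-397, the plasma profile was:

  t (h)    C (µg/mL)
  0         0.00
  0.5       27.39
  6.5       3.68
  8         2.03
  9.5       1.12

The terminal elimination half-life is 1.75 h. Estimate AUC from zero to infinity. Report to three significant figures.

AUC = 110 µg/mL·h

Trapezoidal AUC_0→9.5:
  [0→0.5]: (0.00+27.39)/2 × 0.5 = 6.8475
  [0.5→6.5]: (27.39+3.68)/2 × 6 = 93.21
  [6.5→8]: (3.68+2.03)/2 × 1.5 = 4.2825
  [8→9.5]: (2.03+1.12)/2 × 1.5 = 2.3625
  Sum = 106.7025 µg/mL·h
k_e = ln2 / t½ = 0.693147 / 1.75 = 0.3961 h^-1
Extrapolated tail: C_last / k_e = 1.12 / 0.3961 = 2.828
AUC_0→∞ = 106.7025 + 2.828 = 109.5305 µg/mL·h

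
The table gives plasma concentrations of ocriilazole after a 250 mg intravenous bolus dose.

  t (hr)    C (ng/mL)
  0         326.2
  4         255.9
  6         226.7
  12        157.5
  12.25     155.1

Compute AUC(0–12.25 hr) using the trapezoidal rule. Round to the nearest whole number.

Trapezoidal AUC_0→12.25:
  [0→4]: (326.2+255.9)/2 × 4 = 1164.2
  [4→6]: (255.9+226.7)/2 × 2 = 482.6
  [6→12]: (226.7+157.5)/2 × 6 = 1152.6
  [12→12.25]: (157.5+155.1)/2 × 0.25 = 39.075
  Sum = 2838.475 ng/mL·hr

AUC = 2838 ng/mL·hr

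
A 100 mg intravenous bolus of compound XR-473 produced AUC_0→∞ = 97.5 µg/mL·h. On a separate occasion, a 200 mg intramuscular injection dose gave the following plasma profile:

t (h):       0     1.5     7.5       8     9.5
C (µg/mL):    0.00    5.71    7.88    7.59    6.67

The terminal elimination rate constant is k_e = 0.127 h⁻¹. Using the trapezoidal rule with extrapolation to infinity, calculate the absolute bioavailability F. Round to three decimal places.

F = 0.575

Trapezoidal AUC_0→9.5 (intramuscular injection):
  [0→1.5]: (0.00+5.71)/2 × 1.5 = 4.2825
  [1.5→7.5]: (5.71+7.88)/2 × 6 = 40.77
  [7.5→8]: (7.88+7.59)/2 × 0.5 = 3.8675
  [8→9.5]: (7.59+6.67)/2 × 1.5 = 10.695
  Sum = 59.615 µg/mL·h
Tail: C_last/k_e = 6.67/0.127 = 52.520
AUC_0→∞ (intramuscular injection) = 59.615 + 52.520 = 112.135 µg/mL·h
F = (AUC_ev/D_ev)/(AUC_iv/D_iv) = (112.135/200)/(97.5/100) = 0.560675/0.975 = 0.5751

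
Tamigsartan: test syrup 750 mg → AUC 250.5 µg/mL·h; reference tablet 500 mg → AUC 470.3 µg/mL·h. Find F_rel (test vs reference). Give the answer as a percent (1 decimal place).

F_rel = 35.5%

F_rel = (AUC_test/D_test) / (AUC_ref/D_ref)
      = (250.5/750) / (470.3/500)
      = 0.334 / 0.9406 = 0.3551 = 35.51%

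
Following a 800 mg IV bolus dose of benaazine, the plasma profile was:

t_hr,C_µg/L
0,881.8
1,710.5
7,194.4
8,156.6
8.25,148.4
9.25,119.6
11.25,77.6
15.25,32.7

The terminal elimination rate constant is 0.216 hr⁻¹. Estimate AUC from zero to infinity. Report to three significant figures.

Trapezoidal AUC_0→15.25:
  [0→1]: (881.8+710.5)/2 × 1 = 796.15
  [1→7]: (710.5+194.4)/2 × 6 = 2714.7
  [7→8]: (194.4+156.6)/2 × 1 = 175.5
  [8→8.25]: (156.6+148.4)/2 × 0.25 = 38.125
  [8.25→9.25]: (148.4+119.6)/2 × 1 = 134.0
  [9.25→11.25]: (119.6+77.6)/2 × 2 = 197.2
  [11.25→15.25]: (77.6+32.7)/2 × 4 = 220.6
  Sum = 4276.275 µg/L·hr
Extrapolated tail: C_last / k_e = 32.7 / 0.216 = 151.389
AUC_0→∞ = 4276.275 + 151.389 = 4427.664 µg/L·hr

AUC = 4430 µg/L·hr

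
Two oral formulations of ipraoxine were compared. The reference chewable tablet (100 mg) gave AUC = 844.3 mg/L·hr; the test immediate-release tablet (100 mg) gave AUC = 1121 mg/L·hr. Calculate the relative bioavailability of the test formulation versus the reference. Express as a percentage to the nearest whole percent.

F_rel = (AUC_test/D_test) / (AUC_ref/D_ref)
      = (1121/100) / (844.3/100)
      = 11.21 / 8.443 = 1.3277 = 132.77%

F_rel = 133%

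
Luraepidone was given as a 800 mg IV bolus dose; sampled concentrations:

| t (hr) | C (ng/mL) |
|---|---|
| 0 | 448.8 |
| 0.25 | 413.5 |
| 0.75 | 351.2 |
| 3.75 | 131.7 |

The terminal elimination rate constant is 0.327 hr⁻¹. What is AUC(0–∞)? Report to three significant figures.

Trapezoidal AUC_0→3.75:
  [0→0.25]: (448.8+413.5)/2 × 0.25 = 107.7875
  [0.25→0.75]: (413.5+351.2)/2 × 0.5 = 191.175
  [0.75→3.75]: (351.2+131.7)/2 × 3 = 724.35
  Sum = 1023.3125 ng/mL·hr
Extrapolated tail: C_last / k_e = 131.7 / 0.327 = 402.752
AUC_0→∞ = 1023.3125 + 402.752 = 1426.0645 ng/mL·hr

AUC = 1430 ng/mL·hr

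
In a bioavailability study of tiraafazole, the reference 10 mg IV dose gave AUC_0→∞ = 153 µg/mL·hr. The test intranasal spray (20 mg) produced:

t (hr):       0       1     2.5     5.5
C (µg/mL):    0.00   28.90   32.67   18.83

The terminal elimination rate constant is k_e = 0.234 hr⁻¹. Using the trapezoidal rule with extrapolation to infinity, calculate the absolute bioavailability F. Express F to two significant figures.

Trapezoidal AUC_0→5.5 (intranasal spray):
  [0→1]: (0.00+28.90)/2 × 1 = 14.45
  [1→2.5]: (28.90+32.67)/2 × 1.5 = 46.1775
  [2.5→5.5]: (32.67+18.83)/2 × 3 = 77.25
  Sum = 137.8775 µg/mL·hr
Tail: C_last/k_e = 18.83/0.234 = 80.470
AUC_0→∞ (intranasal spray) = 137.8775 + 80.470 = 218.3475 µg/mL·hr
F = (AUC_ev/D_ev)/(AUC_iv/D_iv) = (218.3475/20)/(153/10) = 10.917375/15.3 = 0.7136

F = 0.71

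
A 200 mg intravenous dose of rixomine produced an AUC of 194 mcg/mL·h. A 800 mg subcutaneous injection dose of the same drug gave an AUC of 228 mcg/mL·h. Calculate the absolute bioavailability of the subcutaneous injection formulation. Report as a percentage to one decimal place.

F = 29.4%

F = (AUC_ev / D_ev) / (AUC_iv / D_iv)
  = (228/800) / (194/200)
  = 0.285 / 0.97 = 0.2938
  = 29.38%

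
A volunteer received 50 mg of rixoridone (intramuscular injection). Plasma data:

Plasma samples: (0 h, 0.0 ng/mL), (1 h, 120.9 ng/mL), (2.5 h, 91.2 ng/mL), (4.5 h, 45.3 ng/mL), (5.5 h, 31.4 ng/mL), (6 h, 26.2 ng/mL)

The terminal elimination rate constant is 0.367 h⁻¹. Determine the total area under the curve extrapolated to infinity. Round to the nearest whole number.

Trapezoidal AUC_0→6:
  [0→1]: (0.0+120.9)/2 × 1 = 60.45
  [1→2.5]: (120.9+91.2)/2 × 1.5 = 159.075
  [2.5→4.5]: (91.2+45.3)/2 × 2 = 136.5
  [4.5→5.5]: (45.3+31.4)/2 × 1 = 38.35
  [5.5→6]: (31.4+26.2)/2 × 0.5 = 14.4
  Sum = 408.775 ng/mL·h
Extrapolated tail: C_last / k_e = 26.2 / 0.367 = 71.390
AUC_0→∞ = 408.775 + 71.390 = 480.165 ng/mL·h

AUC = 480 ng/mL·h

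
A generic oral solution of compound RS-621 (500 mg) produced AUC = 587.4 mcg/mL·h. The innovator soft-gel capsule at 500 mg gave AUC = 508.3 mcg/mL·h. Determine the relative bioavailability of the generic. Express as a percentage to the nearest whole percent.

F_rel = (AUC_test/D_test) / (AUC_ref/D_ref)
      = (587.4/500) / (508.3/500)
      = 1.1748 / 1.0166 = 1.1556 = 115.56%

F_rel = 116%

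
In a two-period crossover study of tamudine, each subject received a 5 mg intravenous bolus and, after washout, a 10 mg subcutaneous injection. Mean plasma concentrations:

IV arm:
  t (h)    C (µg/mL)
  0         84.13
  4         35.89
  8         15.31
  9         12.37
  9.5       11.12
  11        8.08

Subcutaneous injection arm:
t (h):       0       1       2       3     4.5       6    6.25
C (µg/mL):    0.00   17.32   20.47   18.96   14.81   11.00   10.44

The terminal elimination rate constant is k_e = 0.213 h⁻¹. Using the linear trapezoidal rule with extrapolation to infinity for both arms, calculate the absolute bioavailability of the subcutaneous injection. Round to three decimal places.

F = 0.173

Trapezoidal AUC_0→11 (IV):
  [0→4]: (84.13+35.89)/2 × 4 = 240.04
  [4→8]: (35.89+15.31)/2 × 4 = 102.4
  [8→9]: (15.31+12.37)/2 × 1 = 13.84
  [9→9.5]: (12.37+11.12)/2 × 0.5 = 5.8725
  [9.5→11]: (11.12+8.08)/2 × 1.5 = 14.4
  Sum = 376.5525 µg/mL·h
IV tail: 8.08/0.213 = 37.934; AUC_iv,0→∞ = 376.5525 + 37.934 = 414.4865 µg/mL·h
Trapezoidal AUC_0→6.25 (subcutaneous injection):
  [0→1]: (0.00+17.32)/2 × 1 = 8.66
  [1→2]: (17.32+20.47)/2 × 1 = 18.895
  [2→3]: (20.47+18.96)/2 × 1 = 19.715
  [3→4.5]: (18.96+14.81)/2 × 1.5 = 25.3275
  [4.5→6]: (14.81+11.00)/2 × 1.5 = 19.3575
  [6→6.25]: (11.00+10.44)/2 × 0.25 = 2.68
  Sum = 94.635 µg/mL·h
subcutaneous injection tail: 10.44/0.213 = 49.014; AUC_ev,0→∞ = 94.635 + 49.014 = 143.649 µg/mL·h
F = (AUC_ev/D_ev)/(AUC_iv/D_iv) = (143.649/10)/(414.4865/5) = 14.3649/82.8973 = 0.1733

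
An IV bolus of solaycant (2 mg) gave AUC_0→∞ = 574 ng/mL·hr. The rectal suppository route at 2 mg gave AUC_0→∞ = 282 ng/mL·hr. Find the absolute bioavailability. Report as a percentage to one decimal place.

F = (AUC_ev / D_ev) / (AUC_iv / D_iv)
  = (282/2) / (574/2)
  = 141 / 287 = 0.4913
  = 49.13%

F = 49.1%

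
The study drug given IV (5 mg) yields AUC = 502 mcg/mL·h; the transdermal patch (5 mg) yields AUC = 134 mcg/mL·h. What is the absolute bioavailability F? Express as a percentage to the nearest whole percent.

F = (AUC_ev / D_ev) / (AUC_iv / D_iv)
  = (134/5) / (502/5)
  = 26.8 / 100.4 = 0.2669
  = 26.69%

F = 27%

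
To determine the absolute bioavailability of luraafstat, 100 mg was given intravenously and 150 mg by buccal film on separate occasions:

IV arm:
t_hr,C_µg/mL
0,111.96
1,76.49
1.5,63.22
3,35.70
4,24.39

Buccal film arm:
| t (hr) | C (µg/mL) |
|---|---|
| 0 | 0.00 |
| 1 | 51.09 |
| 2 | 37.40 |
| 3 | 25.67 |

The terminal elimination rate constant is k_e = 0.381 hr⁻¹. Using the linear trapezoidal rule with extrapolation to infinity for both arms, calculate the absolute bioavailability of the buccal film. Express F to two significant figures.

Trapezoidal AUC_0→4 (IV):
  [0→1]: (111.96+76.49)/2 × 1 = 94.225
  [1→1.5]: (76.49+63.22)/2 × 0.5 = 34.9275
  [1.5→3]: (63.22+35.70)/2 × 1.5 = 74.19
  [3→4]: (35.70+24.39)/2 × 1 = 30.045
  Sum = 233.3875 µg/mL·hr
IV tail: 24.39/0.381 = 64.016; AUC_iv,0→∞ = 233.3875 + 64.016 = 297.4035 µg/mL·hr
Trapezoidal AUC_0→3 (buccal film):
  [0→1]: (0.00+51.09)/2 × 1 = 25.545
  [1→2]: (51.09+37.40)/2 × 1 = 44.245
  [2→3]: (37.40+25.67)/2 × 1 = 31.535
  Sum = 101.325 µg/mL·hr
buccal film tail: 25.67/0.381 = 67.375; AUC_ev,0→∞ = 101.325 + 67.375 = 168.7 µg/mL·hr
F = (AUC_ev/D_ev)/(AUC_iv/D_iv) = (168.7/150)/(297.4035/100) = 1.12467/2.974035 = 0.3782

F = 0.38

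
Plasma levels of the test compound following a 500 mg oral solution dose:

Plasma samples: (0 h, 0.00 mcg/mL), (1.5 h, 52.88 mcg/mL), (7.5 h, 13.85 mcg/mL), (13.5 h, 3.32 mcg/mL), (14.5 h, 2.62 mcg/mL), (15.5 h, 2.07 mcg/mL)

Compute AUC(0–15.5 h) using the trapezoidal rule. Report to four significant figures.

AUC = 296.7 mcg/mL·h

Trapezoidal AUC_0→15.5:
  [0→1.5]: (0.00+52.88)/2 × 1.5 = 39.66
  [1.5→7.5]: (52.88+13.85)/2 × 6 = 200.19
  [7.5→13.5]: (13.85+3.32)/2 × 6 = 51.51
  [13.5→14.5]: (3.32+2.62)/2 × 1 = 2.97
  [14.5→15.5]: (2.62+2.07)/2 × 1 = 2.345
  Sum = 296.675 mcg/mL·h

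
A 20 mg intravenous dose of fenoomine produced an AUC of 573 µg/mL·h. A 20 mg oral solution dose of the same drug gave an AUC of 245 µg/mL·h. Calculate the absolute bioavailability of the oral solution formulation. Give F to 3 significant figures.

F = 0.428

F = (AUC_ev / D_ev) / (AUC_iv / D_iv)
  = (245/20) / (573/20)
  = 12.25 / 28.65 = 0.4276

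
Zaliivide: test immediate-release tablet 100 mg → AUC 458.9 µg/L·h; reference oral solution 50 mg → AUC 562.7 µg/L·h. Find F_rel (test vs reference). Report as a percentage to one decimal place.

F_rel = 40.8%

F_rel = (AUC_test/D_test) / (AUC_ref/D_ref)
      = (458.9/100) / (562.7/50)
      = 4.589 / 11.254 = 0.4078 = 40.78%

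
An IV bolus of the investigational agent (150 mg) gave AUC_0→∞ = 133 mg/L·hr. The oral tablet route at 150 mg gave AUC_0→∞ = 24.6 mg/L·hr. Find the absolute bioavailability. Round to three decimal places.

F = (AUC_ev / D_ev) / (AUC_iv / D_iv)
  = (24.6/150) / (133/150)
  = 0.164 / 0.886667 = 0.1850

F = 0.185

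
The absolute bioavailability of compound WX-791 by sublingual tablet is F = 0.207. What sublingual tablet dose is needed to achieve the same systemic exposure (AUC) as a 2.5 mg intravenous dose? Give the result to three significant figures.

D_sublingual = 12.1 mg

For equal systemic exposure: F × D_ev = D_iv
D_ev = D_iv / F = 2.5 / 0.207 = 12.0773 mg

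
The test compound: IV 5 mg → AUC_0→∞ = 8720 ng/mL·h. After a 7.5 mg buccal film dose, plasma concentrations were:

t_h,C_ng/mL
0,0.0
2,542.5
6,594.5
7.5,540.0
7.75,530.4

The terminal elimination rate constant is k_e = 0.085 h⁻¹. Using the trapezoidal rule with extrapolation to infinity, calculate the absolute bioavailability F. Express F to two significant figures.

F = 0.77

Trapezoidal AUC_0→7.75 (buccal film):
  [0→2]: (0.0+542.5)/2 × 2 = 542.5
  [2→6]: (542.5+594.5)/2 × 4 = 2274.0
  [6→7.5]: (594.5+540.0)/2 × 1.5 = 850.875
  [7.5→7.75]: (540.0+530.4)/2 × 0.25 = 133.8
  Sum = 3801.175 ng/mL·h
Tail: C_last/k_e = 530.4/0.085 = 6240.000
AUC_0→∞ (buccal film) = 3801.175 + 6240.000 = 10041.175 ng/mL·h
F = (AUC_ev/D_ev)/(AUC_iv/D_iv) = (10041.175/7.5)/(8720/5) = 1338.82/1744 = 0.7677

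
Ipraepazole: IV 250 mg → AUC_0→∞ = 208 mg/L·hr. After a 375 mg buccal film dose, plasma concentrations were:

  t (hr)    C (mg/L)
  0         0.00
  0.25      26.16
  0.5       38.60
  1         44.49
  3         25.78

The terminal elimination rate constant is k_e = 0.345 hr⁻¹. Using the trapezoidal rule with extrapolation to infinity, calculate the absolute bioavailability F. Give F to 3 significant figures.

Trapezoidal AUC_0→3 (buccal film):
  [0→0.25]: (0.00+26.16)/2 × 0.25 = 3.27
  [0.25→0.5]: (26.16+38.60)/2 × 0.25 = 8.095
  [0.5→1]: (38.60+44.49)/2 × 0.5 = 20.7725
  [1→3]: (44.49+25.78)/2 × 2 = 70.27
  Sum = 102.4075 mg/L·hr
Tail: C_last/k_e = 25.78/0.345 = 74.725
AUC_0→∞ (buccal film) = 102.4075 + 74.725 = 177.1325 mg/L·hr
F = (AUC_ev/D_ev)/(AUC_iv/D_iv) = (177.1325/375)/(208/250) = 0.472353/0.832 = 0.5677

F = 0.568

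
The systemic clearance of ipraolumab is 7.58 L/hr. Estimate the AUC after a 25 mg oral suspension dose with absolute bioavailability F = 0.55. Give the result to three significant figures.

AUC = 1.81 mg/L·hr

AUC_0→∞ = F × Dose / CL
        = 0.55 × 25 / 7.58 = 1.81398 mg/L·hr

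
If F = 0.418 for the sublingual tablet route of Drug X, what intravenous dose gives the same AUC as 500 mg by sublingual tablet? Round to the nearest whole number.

D_iv = 209 mg

Systemic exposure from an extravascular dose = F × D_ev, so the equivalent IV dose is F × D_ev.
D_iv = F × D_ev = 0.418 × 500 = 209 mg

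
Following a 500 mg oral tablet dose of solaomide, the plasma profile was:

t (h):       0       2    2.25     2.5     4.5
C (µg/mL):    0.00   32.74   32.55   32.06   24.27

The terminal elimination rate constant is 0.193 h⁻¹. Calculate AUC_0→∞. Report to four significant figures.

AUC = 231.1 µg/mL·h

Trapezoidal AUC_0→4.5:
  [0→2]: (0.00+32.74)/2 × 2 = 32.74
  [2→2.25]: (32.74+32.55)/2 × 0.25 = 8.16125
  [2.25→2.5]: (32.55+32.06)/2 × 0.25 = 8.07625
  [2.5→4.5]: (32.06+24.27)/2 × 2 = 56.33
  Sum = 105.3075 µg/mL·h
Extrapolated tail: C_last / k_e = 24.27 / 0.193 = 125.751
AUC_0→∞ = 105.3075 + 125.751 = 231.0585 µg/mL·h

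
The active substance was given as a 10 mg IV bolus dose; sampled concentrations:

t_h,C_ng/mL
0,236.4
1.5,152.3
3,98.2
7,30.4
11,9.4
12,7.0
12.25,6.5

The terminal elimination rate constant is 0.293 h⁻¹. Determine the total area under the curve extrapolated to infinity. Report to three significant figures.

AUC = 848 ng/mL·h

Trapezoidal AUC_0→12.25:
  [0→1.5]: (236.4+152.3)/2 × 1.5 = 291.525
  [1.5→3]: (152.3+98.2)/2 × 1.5 = 187.875
  [3→7]: (98.2+30.4)/2 × 4 = 257.2
  [7→11]: (30.4+9.4)/2 × 4 = 79.6
  [11→12]: (9.4+7.0)/2 × 1 = 8.2
  [12→12.25]: (7.0+6.5)/2 × 0.25 = 1.6875
  Sum = 826.0875 ng/mL·h
Extrapolated tail: C_last / k_e = 6.5 / 0.293 = 22.184
AUC_0→∞ = 826.0875 + 22.184 = 848.2715 ng/mL·h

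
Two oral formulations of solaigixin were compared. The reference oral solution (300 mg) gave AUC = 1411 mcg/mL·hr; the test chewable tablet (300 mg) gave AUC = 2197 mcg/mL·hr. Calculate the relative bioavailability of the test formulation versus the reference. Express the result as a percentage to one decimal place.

F_rel = (AUC_test/D_test) / (AUC_ref/D_ref)
      = (2197/300) / (1411/300)
      = 7.32333 / 4.70333 = 1.5571 = 155.71%

F_rel = 155.7%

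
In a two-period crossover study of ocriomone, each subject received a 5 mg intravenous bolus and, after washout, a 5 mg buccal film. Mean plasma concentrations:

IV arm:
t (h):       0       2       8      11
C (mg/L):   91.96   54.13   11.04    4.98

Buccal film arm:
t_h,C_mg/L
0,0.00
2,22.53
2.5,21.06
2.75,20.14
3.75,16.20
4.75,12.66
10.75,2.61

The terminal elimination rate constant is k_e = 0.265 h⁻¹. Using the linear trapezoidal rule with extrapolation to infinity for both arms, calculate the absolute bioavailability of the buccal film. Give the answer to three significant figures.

Trapezoidal AUC_0→11 (IV):
  [0→2]: (91.96+54.13)/2 × 2 = 146.09
  [2→8]: (54.13+11.04)/2 × 6 = 195.51
  [8→11]: (11.04+4.98)/2 × 3 = 24.03
  Sum = 365.63 mg/L·h
IV tail: 4.98/0.265 = 18.792; AUC_iv,0→∞ = 365.63 + 18.792 = 384.422 mg/L·h
Trapezoidal AUC_0→10.75 (buccal film):
  [0→2]: (0.00+22.53)/2 × 2 = 22.53
  [2→2.5]: (22.53+21.06)/2 × 0.5 = 10.8975
  [2.5→2.75]: (21.06+20.14)/2 × 0.25 = 5.15
  [2.75→3.75]: (20.14+16.20)/2 × 1 = 18.17
  [3.75→4.75]: (16.20+12.66)/2 × 1 = 14.43
  [4.75→10.75]: (12.66+2.61)/2 × 6 = 45.81
  Sum = 116.9875 mg/L·h
buccal film tail: 2.61/0.265 = 9.849; AUC_ev,0→∞ = 116.9875 + 9.849 = 126.8365 mg/L·h
F = (AUC_ev/D_ev)/(AUC_iv/D_iv) = (126.8365/5)/(384.422/5) = 25.3673/76.8844 = 0.3299

F = 0.330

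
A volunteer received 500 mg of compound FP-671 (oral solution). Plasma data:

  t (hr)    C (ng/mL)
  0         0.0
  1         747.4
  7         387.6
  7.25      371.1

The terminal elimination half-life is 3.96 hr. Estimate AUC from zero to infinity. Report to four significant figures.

Trapezoidal AUC_0→7.25:
  [0→1]: (0.0+747.4)/2 × 1 = 373.7
  [1→7]: (747.4+387.6)/2 × 6 = 3405.0
  [7→7.25]: (387.6+371.1)/2 × 0.25 = 94.8375
  Sum = 3873.5375 ng/mL·hr
k_e = ln2 / t½ = 0.693147 / 3.96 = 0.1750 hr^-1
Extrapolated tail: C_last / k_e = 371.1 / 0.175 = 2120.571
AUC_0→∞ = 3873.5375 + 2120.571 = 5994.1085 ng/mL·hr

AUC = 5994 ng/mL·hr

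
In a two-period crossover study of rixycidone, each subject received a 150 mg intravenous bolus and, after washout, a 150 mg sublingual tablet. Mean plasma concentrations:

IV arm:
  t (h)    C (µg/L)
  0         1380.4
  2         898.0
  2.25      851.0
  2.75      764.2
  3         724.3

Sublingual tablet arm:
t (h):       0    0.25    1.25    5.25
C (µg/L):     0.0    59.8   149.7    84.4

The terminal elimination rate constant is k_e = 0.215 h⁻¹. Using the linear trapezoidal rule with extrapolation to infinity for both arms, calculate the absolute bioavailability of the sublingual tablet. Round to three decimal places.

F = 0.151

Trapezoidal AUC_0→3 (IV):
  [0→2]: (1380.4+898.0)/2 × 2 = 2278.4
  [2→2.25]: (898.0+851.0)/2 × 0.25 = 218.625
  [2.25→2.75]: (851.0+764.2)/2 × 0.5 = 403.8
  [2.75→3]: (764.2+724.3)/2 × 0.25 = 186.0625
  Sum = 3086.8875 µg/L·h
IV tail: 724.3/0.215 = 3368.837; AUC_iv,0→∞ = 3086.8875 + 3368.837 = 6455.7245 µg/L·h
Trapezoidal AUC_0→5.25 (sublingual tablet):
  [0→0.25]: (0.0+59.8)/2 × 0.25 = 7.475
  [0.25→1.25]: (59.8+149.7)/2 × 1 = 104.75
  [1.25→5.25]: (149.7+84.4)/2 × 4 = 468.2
  Sum = 580.425 µg/L·h
sublingual tablet tail: 84.4/0.215 = 392.558; AUC_ev,0→∞ = 580.425 + 392.558 = 972.983 µg/L·h
F = (AUC_ev/D_ev)/(AUC_iv/D_iv) = (972.983/150)/(6455.7245/150) = 6.48655/43.0382 = 0.1507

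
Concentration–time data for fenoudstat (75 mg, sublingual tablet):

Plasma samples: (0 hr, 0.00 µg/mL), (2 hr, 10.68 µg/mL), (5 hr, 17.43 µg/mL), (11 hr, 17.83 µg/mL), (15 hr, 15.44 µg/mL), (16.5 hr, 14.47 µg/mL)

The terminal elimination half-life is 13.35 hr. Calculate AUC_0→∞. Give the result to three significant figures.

AUC = 526 µg/mL·hr

Trapezoidal AUC_0→16.5:
  [0→2]: (0.00+10.68)/2 × 2 = 10.68
  [2→5]: (10.68+17.43)/2 × 3 = 42.165
  [5→11]: (17.43+17.83)/2 × 6 = 105.78
  [11→15]: (17.83+15.44)/2 × 4 = 66.54
  [15→16.5]: (15.44+14.47)/2 × 1.5 = 22.4325
  Sum = 247.5975 µg/mL·hr
k_e = ln2 / t½ = 0.693147 / 13.35 = 0.0519 hr^-1
Extrapolated tail: C_last / k_e = 14.47 / 0.0519 = 278.805
AUC_0→∞ = 247.5975 + 278.805 = 526.4025 µg/mL·hr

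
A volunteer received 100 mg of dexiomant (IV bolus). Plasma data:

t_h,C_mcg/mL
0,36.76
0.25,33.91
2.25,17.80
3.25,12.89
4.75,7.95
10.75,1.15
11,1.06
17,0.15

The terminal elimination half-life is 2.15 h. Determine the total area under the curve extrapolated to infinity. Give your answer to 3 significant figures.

AUC = 123 mcg/mL·h

Trapezoidal AUC_0→17:
  [0→0.25]: (36.76+33.91)/2 × 0.25 = 8.83375
  [0.25→2.25]: (33.91+17.80)/2 × 2 = 51.71
  [2.25→3.25]: (17.80+12.89)/2 × 1 = 15.345
  [3.25→4.75]: (12.89+7.95)/2 × 1.5 = 15.63
  [4.75→10.75]: (7.95+1.15)/2 × 6 = 27.3
  [10.75→11]: (1.15+1.06)/2 × 0.25 = 0.27625
  [11→17]: (1.06+0.15)/2 × 6 = 3.63
  Sum = 122.725 mcg/mL·h
k_e = ln2 / t½ = 0.693147 / 2.15 = 0.3224 h^-1
Extrapolated tail: C_last / k_e = 0.15 / 0.3224 = 0.465
AUC_0→∞ = 122.725 + 0.465 = 123.19 mcg/mL·h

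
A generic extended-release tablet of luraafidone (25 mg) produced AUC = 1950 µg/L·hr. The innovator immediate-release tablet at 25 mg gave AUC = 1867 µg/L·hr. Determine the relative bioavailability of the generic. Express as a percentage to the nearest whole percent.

F_rel = 104%

F_rel = (AUC_test/D_test) / (AUC_ref/D_ref)
      = (1950/25) / (1867/25)
      = 78 / 74.68 = 1.0445 = 104.45%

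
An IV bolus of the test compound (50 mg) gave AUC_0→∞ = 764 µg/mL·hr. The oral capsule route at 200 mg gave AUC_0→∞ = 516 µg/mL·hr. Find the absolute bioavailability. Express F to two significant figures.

F = (AUC_ev / D_ev) / (AUC_iv / D_iv)
  = (516/200) / (764/50)
  = 2.58 / 15.28 = 0.1688

F = 0.17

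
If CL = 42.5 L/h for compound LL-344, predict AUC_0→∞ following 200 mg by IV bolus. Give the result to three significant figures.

AUC = 4.71 mg/L·h

AUC_0→∞ = Dose_iv / CL
        = 200 / 42.5 = 4.70588 mg/L·h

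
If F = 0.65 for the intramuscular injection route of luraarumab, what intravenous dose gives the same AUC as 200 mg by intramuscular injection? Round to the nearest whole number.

Systemic exposure from an extravascular dose = F × D_ev, so the equivalent IV dose is F × D_ev.
D_iv = F × D_ev = 0.65 × 200 = 130 mg

D_iv = 130 mg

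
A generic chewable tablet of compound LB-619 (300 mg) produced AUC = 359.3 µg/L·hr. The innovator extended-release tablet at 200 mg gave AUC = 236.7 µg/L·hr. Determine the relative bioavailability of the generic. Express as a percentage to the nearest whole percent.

F_rel = (AUC_test/D_test) / (AUC_ref/D_ref)
      = (359.3/300) / (236.7/200)
      = 1.19767 / 1.1835 = 1.0120 = 101.20%

F_rel = 101%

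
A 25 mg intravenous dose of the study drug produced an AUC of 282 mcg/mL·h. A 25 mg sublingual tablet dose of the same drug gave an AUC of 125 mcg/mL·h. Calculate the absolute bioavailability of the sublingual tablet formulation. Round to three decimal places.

F = (AUC_ev / D_ev) / (AUC_iv / D_iv)
  = (125/25) / (282/25)
  = 5 / 11.28 = 0.4433

F = 0.443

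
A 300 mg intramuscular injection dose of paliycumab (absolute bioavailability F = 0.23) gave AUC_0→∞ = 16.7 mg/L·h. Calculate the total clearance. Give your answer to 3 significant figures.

CL = 4.13 L/h

CL = F × Dose / AUC_0→∞
   = 0.23 × 300 / 16.7 = 4.13174 L/h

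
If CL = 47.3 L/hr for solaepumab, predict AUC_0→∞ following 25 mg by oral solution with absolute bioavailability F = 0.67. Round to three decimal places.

AUC_0→∞ = F × Dose / CL
        = 0.67 × 25 / 47.3 = 0.354123 mg/L·hr

AUC = 0.354 mg/L·hr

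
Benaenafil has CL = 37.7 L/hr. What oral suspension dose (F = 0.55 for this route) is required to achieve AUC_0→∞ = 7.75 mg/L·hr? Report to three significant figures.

Dose = 531 mg

Dose = CL × AUC_0→∞ / F
     = 37.7 × 7.75 / 0.55 = 531.227 mg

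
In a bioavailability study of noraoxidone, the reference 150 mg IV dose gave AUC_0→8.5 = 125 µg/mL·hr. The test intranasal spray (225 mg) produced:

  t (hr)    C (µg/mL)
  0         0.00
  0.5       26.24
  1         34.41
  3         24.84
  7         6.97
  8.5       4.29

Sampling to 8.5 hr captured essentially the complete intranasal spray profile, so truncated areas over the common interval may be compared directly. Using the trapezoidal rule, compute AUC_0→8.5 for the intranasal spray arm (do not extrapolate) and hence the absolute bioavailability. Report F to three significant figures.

F = 0.816

Trapezoidal AUC_0→8.5 (intranasal spray):
  [0→0.5]: (0.00+26.24)/2 × 0.5 = 6.56
  [0.5→1]: (26.24+34.41)/2 × 0.5 = 15.1625
  [1→3]: (34.41+24.84)/2 × 2 = 59.25
  [3→7]: (24.84+6.97)/2 × 4 = 63.62
  [7→8.5]: (6.97+4.29)/2 × 1.5 = 8.445
  Sum = 153.0375 µg/mL·hr
F = (AUC_ev/D_ev)/(AUC_iv/D_iv) = (153.0375/225)/(125/150) = 0.680167/0.833333 = 0.8162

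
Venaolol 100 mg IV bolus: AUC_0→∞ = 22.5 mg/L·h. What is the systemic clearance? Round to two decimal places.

CL = 4.44 L/h

CL = Dose_iv / AUC_0→∞
   = 100 / 22.5 = 4.44444 L/h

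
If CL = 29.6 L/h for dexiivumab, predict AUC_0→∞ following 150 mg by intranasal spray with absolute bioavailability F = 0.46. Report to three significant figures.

AUC_0→∞ = F × Dose / CL
        = 0.46 × 150 / 29.6 = 2.33108 mg/L·h

AUC = 2.33 mg/L·h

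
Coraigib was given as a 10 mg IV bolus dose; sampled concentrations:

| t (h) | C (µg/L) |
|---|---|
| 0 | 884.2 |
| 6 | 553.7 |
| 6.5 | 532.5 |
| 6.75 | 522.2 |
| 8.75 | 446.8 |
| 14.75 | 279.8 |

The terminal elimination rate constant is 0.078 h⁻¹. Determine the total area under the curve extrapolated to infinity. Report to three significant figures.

AUC = 11500 µg/L·h

Trapezoidal AUC_0→14.75:
  [0→6]: (884.2+553.7)/2 × 6 = 4313.7
  [6→6.5]: (553.7+532.5)/2 × 0.5 = 271.55
  [6.5→6.75]: (532.5+522.2)/2 × 0.25 = 131.8375
  [6.75→8.75]: (522.2+446.8)/2 × 2 = 969.0
  [8.75→14.75]: (446.8+279.8)/2 × 6 = 2179.8
  Sum = 7865.8875 µg/L·h
Extrapolated tail: C_last / k_e = 279.8 / 0.078 = 3587.179
AUC_0→∞ = 7865.8875 + 3587.179 = 11453.0665 µg/L·h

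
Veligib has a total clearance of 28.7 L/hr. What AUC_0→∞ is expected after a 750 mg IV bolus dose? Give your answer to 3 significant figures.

AUC_0→∞ = Dose_iv / CL
        = 750 / 28.7 = 26.1324 mg/L·hr

AUC = 26.1 mg/L·hr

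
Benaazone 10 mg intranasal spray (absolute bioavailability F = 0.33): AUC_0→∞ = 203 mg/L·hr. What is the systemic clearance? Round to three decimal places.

CL = F × Dose / AUC_0→∞
   = 0.33 × 10 / 203 = 0.0162562 L/hr

CL = 0.016 L/hr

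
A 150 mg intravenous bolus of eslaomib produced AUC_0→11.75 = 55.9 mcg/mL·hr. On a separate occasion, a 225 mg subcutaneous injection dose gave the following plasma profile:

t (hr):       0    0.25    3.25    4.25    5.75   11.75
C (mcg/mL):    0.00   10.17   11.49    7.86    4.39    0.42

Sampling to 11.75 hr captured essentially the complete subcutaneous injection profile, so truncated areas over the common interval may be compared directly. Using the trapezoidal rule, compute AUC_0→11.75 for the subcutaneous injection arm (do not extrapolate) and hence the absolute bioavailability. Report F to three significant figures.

Trapezoidal AUC_0→11.75 (subcutaneous injection):
  [0→0.25]: (0.00+10.17)/2 × 0.25 = 1.27125
  [0.25→3.25]: (10.17+11.49)/2 × 3 = 32.49
  [3.25→4.25]: (11.49+7.86)/2 × 1 = 9.675
  [4.25→5.75]: (7.86+4.39)/2 × 1.5 = 9.1875
  [5.75→11.75]: (4.39+0.42)/2 × 6 = 14.43
  Sum = 67.05375 mcg/mL·hr
F = (AUC_ev/D_ev)/(AUC_iv/D_iv) = (67.05375/225)/(55.9/150) = 0.298017/0.372667 = 0.7997

F = 0.800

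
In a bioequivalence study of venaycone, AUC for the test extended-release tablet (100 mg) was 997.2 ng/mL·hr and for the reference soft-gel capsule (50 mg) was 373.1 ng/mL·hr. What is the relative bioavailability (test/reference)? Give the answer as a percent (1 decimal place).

F_rel = 133.6%

F_rel = (AUC_test/D_test) / (AUC_ref/D_ref)
      = (997.2/100) / (373.1/50)
      = 9.972 / 7.462 = 1.3364 = 133.64%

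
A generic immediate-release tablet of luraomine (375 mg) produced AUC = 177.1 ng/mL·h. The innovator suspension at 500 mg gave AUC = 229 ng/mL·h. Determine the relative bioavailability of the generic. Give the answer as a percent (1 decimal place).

F_rel = 103.1%

F_rel = (AUC_test/D_test) / (AUC_ref/D_ref)
      = (177.1/375) / (229/500)
      = 0.472267 / 0.458 = 1.0312 = 103.12%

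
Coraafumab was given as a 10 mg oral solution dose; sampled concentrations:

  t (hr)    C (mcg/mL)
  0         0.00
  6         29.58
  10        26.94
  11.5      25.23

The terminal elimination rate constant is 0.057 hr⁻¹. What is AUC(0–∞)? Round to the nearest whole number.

Trapezoidal AUC_0→11.5:
  [0→6]: (0.00+29.58)/2 × 6 = 88.74
  [6→10]: (29.58+26.94)/2 × 4 = 113.04
  [10→11.5]: (26.94+25.23)/2 × 1.5 = 39.1275
  Sum = 240.9075 mcg/mL·hr
Extrapolated tail: C_last / k_e = 25.23 / 0.057 = 442.632
AUC_0→∞ = 240.9075 + 442.632 = 683.5395 mcg/mL·hr

AUC = 684 mcg/mL·hr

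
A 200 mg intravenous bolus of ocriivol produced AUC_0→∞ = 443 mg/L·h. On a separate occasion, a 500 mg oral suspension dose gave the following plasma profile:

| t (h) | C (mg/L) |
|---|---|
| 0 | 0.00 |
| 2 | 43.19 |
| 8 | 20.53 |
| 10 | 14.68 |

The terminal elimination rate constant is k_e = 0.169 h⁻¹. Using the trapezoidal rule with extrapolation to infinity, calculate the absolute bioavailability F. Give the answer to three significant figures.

Trapezoidal AUC_0→10 (oral suspension):
  [0→2]: (0.00+43.19)/2 × 2 = 43.19
  [2→8]: (43.19+20.53)/2 × 6 = 191.16
  [8→10]: (20.53+14.68)/2 × 2 = 35.21
  Sum = 269.56 mg/L·h
Tail: C_last/k_e = 14.68/0.169 = 86.864
AUC_0→∞ (oral suspension) = 269.56 + 86.864 = 356.424 mg/L·h
F = (AUC_ev/D_ev)/(AUC_iv/D_iv) = (356.424/500)/(443/200) = 0.712848/2.215 = 0.3218

F = 0.322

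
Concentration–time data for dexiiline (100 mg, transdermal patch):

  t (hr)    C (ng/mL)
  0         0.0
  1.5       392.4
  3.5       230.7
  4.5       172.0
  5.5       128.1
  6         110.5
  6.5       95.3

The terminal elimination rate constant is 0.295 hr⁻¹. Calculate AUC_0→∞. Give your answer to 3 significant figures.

AUC = 1700 ng/mL·hr

Trapezoidal AUC_0→6.5:
  [0→1.5]: (0.0+392.4)/2 × 1.5 = 294.3
  [1.5→3.5]: (392.4+230.7)/2 × 2 = 623.1
  [3.5→4.5]: (230.7+172.0)/2 × 1 = 201.35
  [4.5→5.5]: (172.0+128.1)/2 × 1 = 150.05
  [5.5→6]: (128.1+110.5)/2 × 0.5 = 59.65
  [6→6.5]: (110.5+95.3)/2 × 0.5 = 51.45
  Sum = 1379.9 ng/mL·hr
Extrapolated tail: C_last / k_e = 95.3 / 0.295 = 323.051
AUC_0→∞ = 1379.9 + 323.051 = 1702.951 ng/mL·hr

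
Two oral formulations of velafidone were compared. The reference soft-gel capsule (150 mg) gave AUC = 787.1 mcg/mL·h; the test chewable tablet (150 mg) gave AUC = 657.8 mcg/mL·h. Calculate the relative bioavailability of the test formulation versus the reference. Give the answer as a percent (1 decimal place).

F_rel = 83.6%

F_rel = (AUC_test/D_test) / (AUC_ref/D_ref)
      = (657.8/150) / (787.1/150)
      = 4.38533 / 5.24733 = 0.8357 = 83.57%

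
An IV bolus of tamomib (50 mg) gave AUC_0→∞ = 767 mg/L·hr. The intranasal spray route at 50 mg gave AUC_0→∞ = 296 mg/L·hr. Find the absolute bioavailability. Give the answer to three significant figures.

F = (AUC_ev / D_ev) / (AUC_iv / D_iv)
  = (296/50) / (767/50)
  = 5.92 / 15.34 = 0.3859

F = 0.386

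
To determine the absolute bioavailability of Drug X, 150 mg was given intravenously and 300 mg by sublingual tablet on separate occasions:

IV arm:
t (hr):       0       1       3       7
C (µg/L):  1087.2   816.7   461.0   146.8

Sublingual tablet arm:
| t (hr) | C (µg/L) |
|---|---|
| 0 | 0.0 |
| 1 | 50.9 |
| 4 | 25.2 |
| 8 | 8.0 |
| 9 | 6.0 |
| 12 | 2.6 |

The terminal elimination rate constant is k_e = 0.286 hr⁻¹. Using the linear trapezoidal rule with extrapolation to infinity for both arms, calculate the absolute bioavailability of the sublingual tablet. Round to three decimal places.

F = 0.030

Trapezoidal AUC_0→7 (IV):
  [0→1]: (1087.2+816.7)/2 × 1 = 951.95
  [1→3]: (816.7+461.0)/2 × 2 = 1277.7
  [3→7]: (461.0+146.8)/2 × 4 = 1215.6
  Sum = 3445.25 µg/L·hr
IV tail: 146.8/0.286 = 513.287; AUC_iv,0→∞ = 3445.25 + 513.287 = 3958.537 µg/L·hr
Trapezoidal AUC_0→12 (sublingual tablet):
  [0→1]: (0.0+50.9)/2 × 1 = 25.45
  [1→4]: (50.9+25.2)/2 × 3 = 114.15
  [4→8]: (25.2+8.0)/2 × 4 = 66.4
  [8→9]: (8.0+6.0)/2 × 1 = 7.0
  [9→12]: (6.0+2.6)/2 × 3 = 12.9
  Sum = 225.9 µg/L·hr
sublingual tablet tail: 2.6/0.286 = 9.091; AUC_ev,0→∞ = 225.9 + 9.091 = 234.991 µg/L·hr
F = (AUC_ev/D_ev)/(AUC_iv/D_iv) = (234.991/300)/(3958.537/150) = 0.783303/26.3902 = 0.0297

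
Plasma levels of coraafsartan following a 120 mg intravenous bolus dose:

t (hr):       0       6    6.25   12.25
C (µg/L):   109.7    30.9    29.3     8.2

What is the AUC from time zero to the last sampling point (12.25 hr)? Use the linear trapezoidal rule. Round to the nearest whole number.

AUC = 542 µg/L·hr

Trapezoidal AUC_0→12.25:
  [0→6]: (109.7+30.9)/2 × 6 = 421.8
  [6→6.25]: (30.9+29.3)/2 × 0.25 = 7.525
  [6.25→12.25]: (29.3+8.2)/2 × 6 = 112.5
  Sum = 541.825 µg/L·hr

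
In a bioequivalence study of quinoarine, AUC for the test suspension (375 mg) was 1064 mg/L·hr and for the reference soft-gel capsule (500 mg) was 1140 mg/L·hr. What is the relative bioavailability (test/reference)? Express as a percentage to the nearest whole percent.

F_rel = 124%

F_rel = (AUC_test/D_test) / (AUC_ref/D_ref)
      = (1064/375) / (1140/500)
      = 2.83733 / 2.28 = 1.2444 = 124.44%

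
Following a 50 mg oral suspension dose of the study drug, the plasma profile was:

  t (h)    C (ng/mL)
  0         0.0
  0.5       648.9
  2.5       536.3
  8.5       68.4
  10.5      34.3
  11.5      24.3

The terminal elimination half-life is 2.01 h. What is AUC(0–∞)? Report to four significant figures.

Trapezoidal AUC_0→11.5:
  [0→0.5]: (0.0+648.9)/2 × 0.5 = 162.225
  [0.5→2.5]: (648.9+536.3)/2 × 2 = 1185.2
  [2.5→8.5]: (536.3+68.4)/2 × 6 = 1814.1
  [8.5→10.5]: (68.4+34.3)/2 × 2 = 102.7
  [10.5→11.5]: (34.3+24.3)/2 × 1 = 29.3
  Sum = 3293.525 ng/mL·h
k_e = ln2 / t½ = 0.693147 / 2.01 = 0.3448 h^-1
Extrapolated tail: C_last / k_e = 24.3 / 0.3448 = 70.476
AUC_0→∞ = 3293.525 + 70.476 = 3364.001 ng/mL·h

AUC = 3364 ng/mL·h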